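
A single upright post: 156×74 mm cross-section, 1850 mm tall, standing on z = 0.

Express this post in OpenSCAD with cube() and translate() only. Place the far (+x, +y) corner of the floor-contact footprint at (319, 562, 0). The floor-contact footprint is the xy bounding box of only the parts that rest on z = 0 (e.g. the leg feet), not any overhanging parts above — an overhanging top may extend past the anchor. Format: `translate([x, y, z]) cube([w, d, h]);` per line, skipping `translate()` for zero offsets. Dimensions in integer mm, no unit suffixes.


translate([163, 488, 0]) cube([156, 74, 1850]);


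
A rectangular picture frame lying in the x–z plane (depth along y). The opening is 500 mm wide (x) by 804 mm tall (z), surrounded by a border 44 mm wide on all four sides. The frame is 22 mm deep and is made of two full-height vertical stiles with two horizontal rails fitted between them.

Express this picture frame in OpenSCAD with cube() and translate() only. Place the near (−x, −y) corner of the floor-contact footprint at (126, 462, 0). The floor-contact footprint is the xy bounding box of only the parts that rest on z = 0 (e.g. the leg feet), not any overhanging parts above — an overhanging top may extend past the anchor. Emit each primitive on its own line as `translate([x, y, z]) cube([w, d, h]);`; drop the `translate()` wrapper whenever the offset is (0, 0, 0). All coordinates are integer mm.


translate([126, 462, 0]) cube([44, 22, 892]);
translate([670, 462, 0]) cube([44, 22, 892]);
translate([170, 462, 0]) cube([500, 22, 44]);
translate([170, 462, 848]) cube([500, 22, 44]);


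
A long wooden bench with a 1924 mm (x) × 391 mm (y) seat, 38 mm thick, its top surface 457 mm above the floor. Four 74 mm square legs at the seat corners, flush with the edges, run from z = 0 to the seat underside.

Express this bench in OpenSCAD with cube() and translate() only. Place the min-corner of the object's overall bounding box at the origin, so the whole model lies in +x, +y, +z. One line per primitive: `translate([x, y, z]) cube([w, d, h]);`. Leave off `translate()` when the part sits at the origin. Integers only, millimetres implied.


translate([0, 0, 419]) cube([1924, 391, 38]);
cube([74, 74, 419]);
translate([0, 317, 0]) cube([74, 74, 419]);
translate([1850, 0, 0]) cube([74, 74, 419]);
translate([1850, 317, 0]) cube([74, 74, 419]);


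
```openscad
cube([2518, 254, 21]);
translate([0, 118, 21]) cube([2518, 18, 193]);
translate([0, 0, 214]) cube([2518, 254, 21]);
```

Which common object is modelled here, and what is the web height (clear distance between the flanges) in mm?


An I-beam. The web height is 193 mm.

Two wide flanges with a thin centred web — an I-beam. Overall 235 mm minus two 21 mm flanges gives a web of 235 − 2·21 = 193 mm.


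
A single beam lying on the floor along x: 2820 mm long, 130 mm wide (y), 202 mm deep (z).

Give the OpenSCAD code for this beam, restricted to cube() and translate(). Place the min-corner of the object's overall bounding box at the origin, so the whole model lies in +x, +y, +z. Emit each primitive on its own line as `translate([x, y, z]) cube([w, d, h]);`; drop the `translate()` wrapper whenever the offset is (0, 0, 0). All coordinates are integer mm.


cube([2820, 130, 202]);


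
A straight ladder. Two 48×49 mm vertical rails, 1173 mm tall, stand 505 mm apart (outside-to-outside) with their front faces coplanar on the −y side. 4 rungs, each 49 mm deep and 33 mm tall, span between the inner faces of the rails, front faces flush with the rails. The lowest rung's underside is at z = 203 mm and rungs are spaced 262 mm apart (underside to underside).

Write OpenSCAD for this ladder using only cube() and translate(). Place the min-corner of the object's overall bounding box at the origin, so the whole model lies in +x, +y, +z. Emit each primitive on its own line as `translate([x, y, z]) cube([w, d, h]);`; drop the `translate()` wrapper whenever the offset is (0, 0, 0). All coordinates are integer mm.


cube([48, 49, 1173]);
translate([457, 0, 0]) cube([48, 49, 1173]);
translate([48, 0, 203]) cube([409, 49, 33]);
translate([48, 0, 465]) cube([409, 49, 33]);
translate([48, 0, 727]) cube([409, 49, 33]);
translate([48, 0, 989]) cube([409, 49, 33]);


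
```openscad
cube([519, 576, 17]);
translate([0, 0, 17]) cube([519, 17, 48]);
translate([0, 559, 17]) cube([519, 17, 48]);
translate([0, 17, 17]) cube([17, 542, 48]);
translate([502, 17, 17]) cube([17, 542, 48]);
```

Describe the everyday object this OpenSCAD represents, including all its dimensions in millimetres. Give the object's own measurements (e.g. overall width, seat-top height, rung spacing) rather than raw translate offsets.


An open-topped rectangular box: outside dimensions 519×576×65 mm, with a uniform wall and base thickness of 17 mm. The base is a full 519×576 slab on the floor; four walls sit on top of the base. The front and back walls (the −y and +y sides) span the full width; the two side walls fit between them.


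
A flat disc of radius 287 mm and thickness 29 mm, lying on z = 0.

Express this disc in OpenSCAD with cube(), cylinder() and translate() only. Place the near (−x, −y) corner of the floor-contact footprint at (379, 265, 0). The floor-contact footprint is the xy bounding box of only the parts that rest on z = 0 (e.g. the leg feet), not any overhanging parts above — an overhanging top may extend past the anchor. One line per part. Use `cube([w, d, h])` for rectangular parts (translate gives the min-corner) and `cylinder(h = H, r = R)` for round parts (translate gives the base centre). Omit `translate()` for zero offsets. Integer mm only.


translate([666, 552, 0]) cylinder(h = 29, r = 287);


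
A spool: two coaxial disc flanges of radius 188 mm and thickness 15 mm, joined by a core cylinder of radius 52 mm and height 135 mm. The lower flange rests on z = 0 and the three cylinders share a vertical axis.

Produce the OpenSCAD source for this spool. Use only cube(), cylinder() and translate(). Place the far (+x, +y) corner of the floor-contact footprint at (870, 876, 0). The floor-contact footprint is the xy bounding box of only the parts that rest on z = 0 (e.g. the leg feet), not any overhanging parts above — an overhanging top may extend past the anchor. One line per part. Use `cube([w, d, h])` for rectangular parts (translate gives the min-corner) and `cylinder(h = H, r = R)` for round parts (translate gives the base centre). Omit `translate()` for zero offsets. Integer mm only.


translate([682, 688, 0]) cylinder(h = 15, r = 188);
translate([682, 688, 15]) cylinder(h = 135, r = 52);
translate([682, 688, 150]) cylinder(h = 15, r = 188);


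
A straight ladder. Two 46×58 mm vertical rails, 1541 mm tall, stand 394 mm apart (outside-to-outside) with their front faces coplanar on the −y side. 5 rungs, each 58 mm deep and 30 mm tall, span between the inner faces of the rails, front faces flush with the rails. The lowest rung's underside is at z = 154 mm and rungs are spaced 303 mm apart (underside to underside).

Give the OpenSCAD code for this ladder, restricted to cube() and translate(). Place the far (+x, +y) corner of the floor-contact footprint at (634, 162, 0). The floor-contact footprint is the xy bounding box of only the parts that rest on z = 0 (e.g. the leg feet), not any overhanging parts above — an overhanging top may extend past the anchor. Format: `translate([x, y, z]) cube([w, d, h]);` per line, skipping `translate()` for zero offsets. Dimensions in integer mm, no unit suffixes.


translate([240, 104, 0]) cube([46, 58, 1541]);
translate([588, 104, 0]) cube([46, 58, 1541]);
translate([286, 104, 154]) cube([302, 58, 30]);
translate([286, 104, 457]) cube([302, 58, 30]);
translate([286, 104, 760]) cube([302, 58, 30]);
translate([286, 104, 1063]) cube([302, 58, 30]);
translate([286, 104, 1366]) cube([302, 58, 30]);


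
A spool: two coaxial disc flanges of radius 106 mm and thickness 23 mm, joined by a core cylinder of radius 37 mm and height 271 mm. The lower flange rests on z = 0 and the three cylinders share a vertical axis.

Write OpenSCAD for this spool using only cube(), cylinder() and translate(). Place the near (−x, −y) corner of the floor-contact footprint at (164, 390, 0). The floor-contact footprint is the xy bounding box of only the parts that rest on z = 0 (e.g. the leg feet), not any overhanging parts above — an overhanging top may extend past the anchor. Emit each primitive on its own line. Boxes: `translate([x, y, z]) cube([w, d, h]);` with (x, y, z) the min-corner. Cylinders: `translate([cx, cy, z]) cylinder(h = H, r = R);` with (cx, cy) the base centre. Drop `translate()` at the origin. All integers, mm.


translate([270, 496, 0]) cylinder(h = 23, r = 106);
translate([270, 496, 23]) cylinder(h = 271, r = 37);
translate([270, 496, 294]) cylinder(h = 23, r = 106);


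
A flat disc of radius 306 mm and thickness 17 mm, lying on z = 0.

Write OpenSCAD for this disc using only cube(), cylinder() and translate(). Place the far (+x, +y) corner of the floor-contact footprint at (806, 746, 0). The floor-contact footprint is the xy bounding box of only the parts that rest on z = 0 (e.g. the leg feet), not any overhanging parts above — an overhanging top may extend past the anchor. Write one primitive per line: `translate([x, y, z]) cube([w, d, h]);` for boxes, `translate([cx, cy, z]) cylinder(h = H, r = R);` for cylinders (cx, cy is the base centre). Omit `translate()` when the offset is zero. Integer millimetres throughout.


translate([500, 440, 0]) cylinder(h = 17, r = 306);


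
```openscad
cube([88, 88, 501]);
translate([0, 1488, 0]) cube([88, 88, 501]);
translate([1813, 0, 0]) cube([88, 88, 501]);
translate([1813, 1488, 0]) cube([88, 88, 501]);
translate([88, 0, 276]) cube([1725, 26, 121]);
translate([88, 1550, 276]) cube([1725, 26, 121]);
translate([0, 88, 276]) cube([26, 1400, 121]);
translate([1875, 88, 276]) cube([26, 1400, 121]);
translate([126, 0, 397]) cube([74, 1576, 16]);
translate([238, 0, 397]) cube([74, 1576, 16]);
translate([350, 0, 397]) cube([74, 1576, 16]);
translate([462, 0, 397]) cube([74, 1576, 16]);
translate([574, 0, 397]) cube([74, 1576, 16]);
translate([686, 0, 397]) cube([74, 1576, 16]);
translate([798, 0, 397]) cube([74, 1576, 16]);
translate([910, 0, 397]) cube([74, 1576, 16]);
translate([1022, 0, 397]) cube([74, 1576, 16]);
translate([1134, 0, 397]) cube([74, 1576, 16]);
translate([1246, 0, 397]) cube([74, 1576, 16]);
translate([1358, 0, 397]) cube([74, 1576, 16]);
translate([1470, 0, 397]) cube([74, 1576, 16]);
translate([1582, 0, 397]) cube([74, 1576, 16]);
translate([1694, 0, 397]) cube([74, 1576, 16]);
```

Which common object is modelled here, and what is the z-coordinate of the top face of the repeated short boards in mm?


A bed frame. The slat-top height is 413 mm.

Four posts, four rails, and a row of slats — a bed frame. Slats sit on the rails at z = 276 + 121 = 397; with slat thickness 16, the top is 413 mm.


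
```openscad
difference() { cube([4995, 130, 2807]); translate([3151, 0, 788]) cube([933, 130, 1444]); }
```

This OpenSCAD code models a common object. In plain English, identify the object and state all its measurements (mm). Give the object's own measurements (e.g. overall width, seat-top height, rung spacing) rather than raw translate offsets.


A wall 4995 mm long (x), 130 mm thick (y), 2807 mm tall, with a rectangular window opening cut through it. The opening is 933 mm wide and 1444 mm tall; its sill is at z = 788 mm and its near (−x) edge is 3151 mm from the wall's −x end. The opening passes through the full wall thickness.


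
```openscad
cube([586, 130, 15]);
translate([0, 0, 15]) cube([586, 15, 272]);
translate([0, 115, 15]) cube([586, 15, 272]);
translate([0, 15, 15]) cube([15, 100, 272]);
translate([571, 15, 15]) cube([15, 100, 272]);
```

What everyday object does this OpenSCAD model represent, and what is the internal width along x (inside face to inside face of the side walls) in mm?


An open box. The internal width is 556 mm.

A 586×130 base slab with four walls standing on it — an open box. The base is 586 mm wide and the walls are 15 mm thick, so the internal width is 586 − 2 × 15 = 556 mm.


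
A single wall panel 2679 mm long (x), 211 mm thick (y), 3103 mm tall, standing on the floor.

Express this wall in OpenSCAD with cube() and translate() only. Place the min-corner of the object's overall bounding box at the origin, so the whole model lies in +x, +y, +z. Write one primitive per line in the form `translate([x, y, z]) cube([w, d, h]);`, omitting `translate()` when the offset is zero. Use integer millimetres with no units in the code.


cube([2679, 211, 3103]);


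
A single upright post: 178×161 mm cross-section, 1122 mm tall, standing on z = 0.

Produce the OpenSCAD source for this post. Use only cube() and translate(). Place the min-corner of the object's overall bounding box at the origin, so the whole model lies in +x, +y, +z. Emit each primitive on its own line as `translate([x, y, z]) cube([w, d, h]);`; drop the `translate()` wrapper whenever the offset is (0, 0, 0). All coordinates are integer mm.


cube([178, 161, 1122]);


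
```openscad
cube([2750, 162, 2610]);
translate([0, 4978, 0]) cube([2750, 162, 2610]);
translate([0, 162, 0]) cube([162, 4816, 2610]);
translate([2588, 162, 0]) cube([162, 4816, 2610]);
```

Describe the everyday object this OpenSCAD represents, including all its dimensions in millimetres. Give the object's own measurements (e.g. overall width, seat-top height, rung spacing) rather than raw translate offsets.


The wall frame of a small rectangular building: four walls, each 2610 mm tall and 162 mm thick, enclosing a footprint 2750 mm (x) by 5140 mm (y) outside-to-outside, with no floor or roof. The front and back walls (the −y and +y sides) span the full width; the two side walls fit between them.


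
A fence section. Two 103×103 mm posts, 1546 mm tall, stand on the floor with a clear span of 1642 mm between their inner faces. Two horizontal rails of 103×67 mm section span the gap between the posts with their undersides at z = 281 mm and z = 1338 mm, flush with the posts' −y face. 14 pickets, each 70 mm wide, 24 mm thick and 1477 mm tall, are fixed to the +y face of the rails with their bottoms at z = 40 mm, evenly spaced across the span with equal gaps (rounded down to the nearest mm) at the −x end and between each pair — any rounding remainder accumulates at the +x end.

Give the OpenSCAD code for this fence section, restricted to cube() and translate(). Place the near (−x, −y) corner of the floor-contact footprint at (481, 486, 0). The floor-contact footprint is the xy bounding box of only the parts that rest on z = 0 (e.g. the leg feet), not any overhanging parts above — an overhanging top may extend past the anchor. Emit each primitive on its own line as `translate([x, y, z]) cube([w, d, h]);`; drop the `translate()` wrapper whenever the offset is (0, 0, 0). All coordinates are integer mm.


translate([481, 486, 0]) cube([103, 103, 1546]);
translate([2226, 486, 0]) cube([103, 103, 1546]);
translate([584, 486, 281]) cube([1642, 103, 67]);
translate([584, 486, 1338]) cube([1642, 103, 67]);
translate([628, 589, 40]) cube([70, 24, 1477]);
translate([742, 589, 40]) cube([70, 24, 1477]);
translate([856, 589, 40]) cube([70, 24, 1477]);
translate([970, 589, 40]) cube([70, 24, 1477]);
translate([1084, 589, 40]) cube([70, 24, 1477]);
translate([1198, 589, 40]) cube([70, 24, 1477]);
translate([1312, 589, 40]) cube([70, 24, 1477]);
translate([1426, 589, 40]) cube([70, 24, 1477]);
translate([1540, 589, 40]) cube([70, 24, 1477]);
translate([1654, 589, 40]) cube([70, 24, 1477]);
translate([1768, 589, 40]) cube([70, 24, 1477]);
translate([1882, 589, 40]) cube([70, 24, 1477]);
translate([1996, 589, 40]) cube([70, 24, 1477]);
translate([2110, 589, 40]) cube([70, 24, 1477]);


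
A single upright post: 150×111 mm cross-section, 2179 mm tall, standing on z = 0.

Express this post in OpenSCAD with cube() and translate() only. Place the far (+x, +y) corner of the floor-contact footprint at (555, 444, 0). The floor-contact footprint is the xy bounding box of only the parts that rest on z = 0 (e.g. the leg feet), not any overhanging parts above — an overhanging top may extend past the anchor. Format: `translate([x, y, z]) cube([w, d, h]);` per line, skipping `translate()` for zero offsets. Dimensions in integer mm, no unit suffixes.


translate([405, 333, 0]) cube([150, 111, 2179]);


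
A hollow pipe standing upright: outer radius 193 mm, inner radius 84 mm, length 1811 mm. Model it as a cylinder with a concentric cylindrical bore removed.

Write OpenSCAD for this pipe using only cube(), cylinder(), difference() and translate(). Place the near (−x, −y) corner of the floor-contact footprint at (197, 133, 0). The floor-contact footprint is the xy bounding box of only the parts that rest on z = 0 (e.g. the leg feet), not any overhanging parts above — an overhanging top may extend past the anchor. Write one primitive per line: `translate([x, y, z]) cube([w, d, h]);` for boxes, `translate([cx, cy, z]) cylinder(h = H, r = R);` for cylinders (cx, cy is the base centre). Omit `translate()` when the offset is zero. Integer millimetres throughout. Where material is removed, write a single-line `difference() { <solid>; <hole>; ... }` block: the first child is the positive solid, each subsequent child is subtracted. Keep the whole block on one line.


difference() { translate([390, 326, 0]) cylinder(h = 1811, r = 193); translate([390, 326, 0]) cylinder(h = 1811, r = 84); }


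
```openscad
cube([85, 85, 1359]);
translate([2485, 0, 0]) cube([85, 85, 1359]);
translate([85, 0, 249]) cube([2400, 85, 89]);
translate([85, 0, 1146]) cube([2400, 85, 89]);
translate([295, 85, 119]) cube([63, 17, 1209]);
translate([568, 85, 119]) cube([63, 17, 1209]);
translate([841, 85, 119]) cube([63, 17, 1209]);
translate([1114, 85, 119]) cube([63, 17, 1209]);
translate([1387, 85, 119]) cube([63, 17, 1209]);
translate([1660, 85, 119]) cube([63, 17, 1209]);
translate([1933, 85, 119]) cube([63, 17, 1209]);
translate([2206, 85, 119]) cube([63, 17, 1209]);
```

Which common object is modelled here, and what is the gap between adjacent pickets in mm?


A fence section. The picket gap is 210 mm.

Two posts, two rails, 8 pickets — a fence section. Span 2400 mm holds 8 pickets of 63 mm with 9 equal gaps: ⌊(2400 − 8·63) / 9⌋ = 210 mm.


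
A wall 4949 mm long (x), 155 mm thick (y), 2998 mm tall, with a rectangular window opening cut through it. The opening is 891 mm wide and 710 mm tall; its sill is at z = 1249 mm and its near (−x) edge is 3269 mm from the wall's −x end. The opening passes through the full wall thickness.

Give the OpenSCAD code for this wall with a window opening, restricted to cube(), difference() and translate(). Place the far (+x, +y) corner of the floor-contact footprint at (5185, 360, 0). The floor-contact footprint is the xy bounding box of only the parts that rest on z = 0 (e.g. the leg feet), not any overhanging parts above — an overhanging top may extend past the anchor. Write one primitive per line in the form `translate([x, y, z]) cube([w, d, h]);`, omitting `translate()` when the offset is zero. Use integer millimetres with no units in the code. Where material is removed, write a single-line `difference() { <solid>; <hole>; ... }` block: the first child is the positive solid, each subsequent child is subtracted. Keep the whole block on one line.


difference() { translate([236, 205, 0]) cube([4949, 155, 2998]); translate([3505, 205, 1249]) cube([891, 155, 710]); }


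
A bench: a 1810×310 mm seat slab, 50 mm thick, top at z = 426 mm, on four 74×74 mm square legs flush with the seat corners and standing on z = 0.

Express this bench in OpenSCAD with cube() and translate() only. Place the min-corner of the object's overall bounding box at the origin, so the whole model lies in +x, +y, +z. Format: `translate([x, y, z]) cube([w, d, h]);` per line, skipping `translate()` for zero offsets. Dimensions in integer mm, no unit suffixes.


// leg_h = 426 − 50 = 376
translate([0, 0, 376]) cube([1810, 310, 50]);
cube([74, 74, 376]);
translate([0, 236, 0]) cube([74, 74, 376]);
translate([1736, 0, 0]) cube([74, 74, 376]);
translate([1736, 236, 0]) cube([74, 74, 376]);


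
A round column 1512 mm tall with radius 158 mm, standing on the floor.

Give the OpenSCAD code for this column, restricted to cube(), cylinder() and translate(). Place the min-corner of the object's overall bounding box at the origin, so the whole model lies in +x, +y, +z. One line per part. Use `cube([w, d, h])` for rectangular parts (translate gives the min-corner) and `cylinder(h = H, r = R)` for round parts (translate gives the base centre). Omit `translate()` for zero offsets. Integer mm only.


translate([158, 158, 0]) cylinder(h = 1512, r = 158);


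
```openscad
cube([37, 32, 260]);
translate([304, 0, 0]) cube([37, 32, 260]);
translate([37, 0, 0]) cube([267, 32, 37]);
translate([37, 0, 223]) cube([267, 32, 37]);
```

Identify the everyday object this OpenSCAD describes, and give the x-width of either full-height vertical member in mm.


A picture frame. The border width is 37 mm.

Four thin pieces enclosing a rectangular opening — a picture frame. The two full-height stiles are 260 mm tall; the top rail sits at z = 223 and is 37 mm tall, so the border above the opening is 260 − 223 = 37 mm, matching the stile x-width.


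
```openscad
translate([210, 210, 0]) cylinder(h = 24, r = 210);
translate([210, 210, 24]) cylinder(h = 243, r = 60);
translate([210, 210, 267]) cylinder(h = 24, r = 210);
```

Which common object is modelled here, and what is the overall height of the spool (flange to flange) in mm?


A spool. The overall height is 291 mm.

Three coaxial cylinders, large–small–large — a spool. Two 24 mm flanges and a 243 mm core give 24 + 243 + 24 = 291 mm.


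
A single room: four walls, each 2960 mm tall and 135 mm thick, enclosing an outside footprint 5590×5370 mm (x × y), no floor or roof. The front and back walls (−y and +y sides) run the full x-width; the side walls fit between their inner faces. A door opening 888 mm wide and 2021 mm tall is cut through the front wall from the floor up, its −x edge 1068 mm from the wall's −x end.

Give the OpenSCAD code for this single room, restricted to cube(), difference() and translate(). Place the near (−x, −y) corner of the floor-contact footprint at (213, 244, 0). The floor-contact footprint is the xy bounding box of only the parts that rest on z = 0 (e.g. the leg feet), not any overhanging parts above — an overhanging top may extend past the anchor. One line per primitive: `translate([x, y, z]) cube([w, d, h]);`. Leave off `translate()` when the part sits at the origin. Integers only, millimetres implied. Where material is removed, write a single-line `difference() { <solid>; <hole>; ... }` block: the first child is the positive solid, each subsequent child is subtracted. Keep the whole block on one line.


difference() { translate([213, 244, 0]) cube([5590, 135, 2960]); translate([1281, 244, 0]) cube([888, 135, 2021]); }
translate([213, 5479, 0]) cube([5590, 135, 2960]);
translate([213, 379, 0]) cube([135, 5100, 2960]);
translate([5668, 379, 0]) cube([135, 5100, 2960]);


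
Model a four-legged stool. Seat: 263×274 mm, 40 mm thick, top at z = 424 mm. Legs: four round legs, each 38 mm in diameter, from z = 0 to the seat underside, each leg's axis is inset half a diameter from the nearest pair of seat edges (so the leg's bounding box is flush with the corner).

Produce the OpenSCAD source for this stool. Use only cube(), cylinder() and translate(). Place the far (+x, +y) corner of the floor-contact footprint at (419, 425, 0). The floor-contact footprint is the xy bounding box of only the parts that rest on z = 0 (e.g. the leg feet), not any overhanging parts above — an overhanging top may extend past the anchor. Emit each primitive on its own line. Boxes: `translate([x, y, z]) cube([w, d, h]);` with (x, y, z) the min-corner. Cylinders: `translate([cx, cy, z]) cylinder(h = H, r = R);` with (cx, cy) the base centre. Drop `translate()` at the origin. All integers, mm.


translate([156, 151, 384]) cube([263, 274, 40]);
translate([175, 170, 0]) cylinder(h = 384, r = 19);
translate([400, 170, 0]) cylinder(h = 384, r = 19);
translate([175, 406, 0]) cylinder(h = 384, r = 19);
translate([400, 406, 0]) cylinder(h = 384, r = 19);


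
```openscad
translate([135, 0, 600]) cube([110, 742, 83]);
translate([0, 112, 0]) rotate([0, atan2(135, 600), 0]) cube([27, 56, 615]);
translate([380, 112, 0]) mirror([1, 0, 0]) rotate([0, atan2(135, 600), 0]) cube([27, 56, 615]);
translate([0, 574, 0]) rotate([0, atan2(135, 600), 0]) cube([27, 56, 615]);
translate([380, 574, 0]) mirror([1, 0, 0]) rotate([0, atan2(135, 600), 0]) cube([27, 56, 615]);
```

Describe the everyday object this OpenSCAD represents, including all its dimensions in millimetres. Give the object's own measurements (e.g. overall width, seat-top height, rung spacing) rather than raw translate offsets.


A sawhorse. A 110×742×83 mm beam (x, y, z) sits on two A-frame leg pairs. Each pair is two raked legs of 27×56 mm section (56 mm along y) splaying symmetrically in x. Each leg rises 600 mm vertically over 135 mm of horizontal reach and is 615 mm long along its own axis. Every leg's outer bottom edge rests on the floor and its outer top edge meets a bottom edge of the beam — the left legs (tilting toward +x) meet the beam's −x bottom edge, the right legs (their mirror images, tilting toward −x) meet its +x bottom edge — so the leg tops tuck under the beam, the beam's underside is 600 mm above the floor, and the feet are 380 mm apart outside-to-outside with the beam centred between them. The two leg pairs are set in 112 mm from either end of the beam.


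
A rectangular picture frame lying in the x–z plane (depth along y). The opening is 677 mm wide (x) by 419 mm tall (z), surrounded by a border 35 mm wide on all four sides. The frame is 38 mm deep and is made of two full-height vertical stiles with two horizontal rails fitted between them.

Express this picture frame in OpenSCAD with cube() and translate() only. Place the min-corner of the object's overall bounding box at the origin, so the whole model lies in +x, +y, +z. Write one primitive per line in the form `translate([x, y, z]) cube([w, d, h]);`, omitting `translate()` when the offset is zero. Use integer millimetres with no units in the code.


cube([35, 38, 489]);
translate([712, 0, 0]) cube([35, 38, 489]);
translate([35, 0, 0]) cube([677, 38, 35]);
translate([35, 0, 454]) cube([677, 38, 35]);


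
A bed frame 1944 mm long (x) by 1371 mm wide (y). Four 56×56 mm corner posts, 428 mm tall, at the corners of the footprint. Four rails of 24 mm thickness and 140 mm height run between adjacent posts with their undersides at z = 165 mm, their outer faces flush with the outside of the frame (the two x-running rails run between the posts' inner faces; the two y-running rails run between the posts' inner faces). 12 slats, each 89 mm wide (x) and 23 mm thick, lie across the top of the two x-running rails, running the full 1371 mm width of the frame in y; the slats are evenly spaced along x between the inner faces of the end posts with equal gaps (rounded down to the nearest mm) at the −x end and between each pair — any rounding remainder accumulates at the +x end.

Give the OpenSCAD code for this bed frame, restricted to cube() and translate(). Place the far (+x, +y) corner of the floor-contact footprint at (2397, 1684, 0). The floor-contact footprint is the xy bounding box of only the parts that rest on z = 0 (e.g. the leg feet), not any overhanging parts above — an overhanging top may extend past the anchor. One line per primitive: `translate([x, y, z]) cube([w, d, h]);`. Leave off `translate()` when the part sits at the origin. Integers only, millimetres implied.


translate([453, 313, 0]) cube([56, 56, 428]);
translate([453, 1628, 0]) cube([56, 56, 428]);
translate([2341, 313, 0]) cube([56, 56, 428]);
translate([2341, 1628, 0]) cube([56, 56, 428]);
translate([509, 313, 165]) cube([1832, 24, 140]);
translate([509, 1660, 165]) cube([1832, 24, 140]);
translate([453, 369, 165]) cube([24, 1259, 140]);
translate([2373, 369, 165]) cube([24, 1259, 140]);
translate([567, 313, 305]) cube([89, 1371, 23]);
translate([714, 313, 305]) cube([89, 1371, 23]);
translate([861, 313, 305]) cube([89, 1371, 23]);
translate([1008, 313, 305]) cube([89, 1371, 23]);
translate([1155, 313, 305]) cube([89, 1371, 23]);
translate([1302, 313, 305]) cube([89, 1371, 23]);
translate([1449, 313, 305]) cube([89, 1371, 23]);
translate([1596, 313, 305]) cube([89, 1371, 23]);
translate([1743, 313, 305]) cube([89, 1371, 23]);
translate([1890, 313, 305]) cube([89, 1371, 23]);
translate([2037, 313, 305]) cube([89, 1371, 23]);
translate([2184, 313, 305]) cube([89, 1371, 23]);


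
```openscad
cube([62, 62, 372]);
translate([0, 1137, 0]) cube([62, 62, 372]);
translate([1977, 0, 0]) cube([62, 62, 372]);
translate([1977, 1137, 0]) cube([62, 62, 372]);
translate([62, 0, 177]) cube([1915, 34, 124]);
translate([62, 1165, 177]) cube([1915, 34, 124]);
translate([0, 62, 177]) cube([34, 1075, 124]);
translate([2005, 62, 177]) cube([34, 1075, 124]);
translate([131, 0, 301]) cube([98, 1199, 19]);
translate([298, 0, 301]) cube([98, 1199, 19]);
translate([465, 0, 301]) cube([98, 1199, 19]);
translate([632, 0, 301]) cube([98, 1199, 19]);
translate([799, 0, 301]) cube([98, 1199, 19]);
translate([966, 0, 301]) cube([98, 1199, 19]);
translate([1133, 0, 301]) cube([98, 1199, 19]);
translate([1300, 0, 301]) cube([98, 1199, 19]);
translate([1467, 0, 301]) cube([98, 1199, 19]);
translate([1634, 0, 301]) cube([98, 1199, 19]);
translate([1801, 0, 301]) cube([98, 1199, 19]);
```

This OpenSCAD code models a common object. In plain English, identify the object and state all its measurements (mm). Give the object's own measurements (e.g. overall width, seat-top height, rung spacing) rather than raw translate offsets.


A bed frame 2039 mm long (x) by 1199 mm wide (y). Four 62×62 mm corner posts, 372 mm tall, at the corners of the footprint. Four rails of 34 mm thickness and 124 mm height run between adjacent posts with their undersides at z = 177 mm, their outer faces flush with the outside of the frame (the two x-running rails run between the posts' inner faces; the two y-running rails run between the posts' inner faces). 11 slats, each 98 mm wide (x) and 19 mm thick, lie across the top of the two x-running rails, running the full 1199 mm width of the frame in y; along x they sit between the end posts with a 69 mm gap after the −x posts and between neighbouring slats, leaving 78 mm before the +x posts.


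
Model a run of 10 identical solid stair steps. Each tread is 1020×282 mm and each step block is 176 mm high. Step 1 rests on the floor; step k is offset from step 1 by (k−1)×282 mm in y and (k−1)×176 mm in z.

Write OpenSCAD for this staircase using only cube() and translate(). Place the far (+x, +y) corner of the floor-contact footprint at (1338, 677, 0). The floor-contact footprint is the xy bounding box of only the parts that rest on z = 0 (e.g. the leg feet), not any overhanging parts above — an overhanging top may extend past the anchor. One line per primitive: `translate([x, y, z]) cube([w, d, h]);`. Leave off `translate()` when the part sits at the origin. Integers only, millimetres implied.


translate([318, 395, 0]) cube([1020, 282, 176]);
translate([318, 677, 176]) cube([1020, 282, 176]);
translate([318, 959, 352]) cube([1020, 282, 176]);
translate([318, 1241, 528]) cube([1020, 282, 176]);
translate([318, 1523, 704]) cube([1020, 282, 176]);
translate([318, 1805, 880]) cube([1020, 282, 176]);
translate([318, 2087, 1056]) cube([1020, 282, 176]);
translate([318, 2369, 1232]) cube([1020, 282, 176]);
translate([318, 2651, 1408]) cube([1020, 282, 176]);
translate([318, 2933, 1584]) cube([1020, 282, 176]);


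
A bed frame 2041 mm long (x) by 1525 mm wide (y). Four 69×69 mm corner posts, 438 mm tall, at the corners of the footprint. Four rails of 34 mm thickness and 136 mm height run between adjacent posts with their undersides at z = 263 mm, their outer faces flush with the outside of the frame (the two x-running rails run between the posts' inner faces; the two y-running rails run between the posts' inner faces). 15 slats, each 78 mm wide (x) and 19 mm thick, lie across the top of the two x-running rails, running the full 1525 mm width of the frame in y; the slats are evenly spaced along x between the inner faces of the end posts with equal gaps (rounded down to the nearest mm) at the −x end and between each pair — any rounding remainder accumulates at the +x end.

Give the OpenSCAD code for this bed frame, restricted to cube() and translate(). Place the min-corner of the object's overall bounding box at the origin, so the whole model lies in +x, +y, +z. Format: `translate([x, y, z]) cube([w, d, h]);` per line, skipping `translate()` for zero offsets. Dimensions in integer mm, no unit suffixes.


// slat z = rail_z + rail_h = 263 + 136 = 399
// slat gap = ⌊(1903 − 15·78) / 16⌋ = 45
cube([69, 69, 438]);
translate([0, 1456, 0]) cube([69, 69, 438]);
translate([1972, 0, 0]) cube([69, 69, 438]);
translate([1972, 1456, 0]) cube([69, 69, 438]);
translate([69, 0, 263]) cube([1903, 34, 136]);
translate([69, 1491, 263]) cube([1903, 34, 136]);
translate([0, 69, 263]) cube([34, 1387, 136]);
translate([2007, 69, 263]) cube([34, 1387, 136]);
translate([114, 0, 399]) cube([78, 1525, 19]);
translate([237, 0, 399]) cube([78, 1525, 19]);
translate([360, 0, 399]) cube([78, 1525, 19]);
translate([483, 0, 399]) cube([78, 1525, 19]);
translate([606, 0, 399]) cube([78, 1525, 19]);
translate([729, 0, 399]) cube([78, 1525, 19]);
translate([852, 0, 399]) cube([78, 1525, 19]);
translate([975, 0, 399]) cube([78, 1525, 19]);
translate([1098, 0, 399]) cube([78, 1525, 19]);
translate([1221, 0, 399]) cube([78, 1525, 19]);
translate([1344, 0, 399]) cube([78, 1525, 19]);
translate([1467, 0, 399]) cube([78, 1525, 19]);
translate([1590, 0, 399]) cube([78, 1525, 19]);
translate([1713, 0, 399]) cube([78, 1525, 19]);
translate([1836, 0, 399]) cube([78, 1525, 19]);


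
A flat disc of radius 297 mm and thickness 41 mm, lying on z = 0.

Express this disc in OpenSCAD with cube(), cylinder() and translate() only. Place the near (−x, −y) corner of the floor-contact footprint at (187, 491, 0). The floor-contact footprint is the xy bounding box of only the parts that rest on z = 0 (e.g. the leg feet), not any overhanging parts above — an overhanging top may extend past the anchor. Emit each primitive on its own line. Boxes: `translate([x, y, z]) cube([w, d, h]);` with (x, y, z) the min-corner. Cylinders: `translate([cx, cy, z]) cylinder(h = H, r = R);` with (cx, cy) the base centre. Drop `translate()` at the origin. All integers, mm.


translate([484, 788, 0]) cylinder(h = 41, r = 297);


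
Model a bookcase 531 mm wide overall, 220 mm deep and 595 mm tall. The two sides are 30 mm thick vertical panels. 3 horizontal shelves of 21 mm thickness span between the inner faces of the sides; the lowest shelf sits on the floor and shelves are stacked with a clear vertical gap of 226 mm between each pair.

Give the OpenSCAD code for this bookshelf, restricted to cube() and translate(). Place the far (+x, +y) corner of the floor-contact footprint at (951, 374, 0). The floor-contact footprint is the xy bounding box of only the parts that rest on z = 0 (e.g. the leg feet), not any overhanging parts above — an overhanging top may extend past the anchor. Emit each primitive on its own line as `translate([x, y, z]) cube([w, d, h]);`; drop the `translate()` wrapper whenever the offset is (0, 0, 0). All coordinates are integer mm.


translate([420, 154, 0]) cube([30, 220, 595]);
translate([921, 154, 0]) cube([30, 220, 595]);
translate([450, 154, 0]) cube([471, 220, 21]);
translate([450, 154, 247]) cube([471, 220, 21]);
translate([450, 154, 494]) cube([471, 220, 21]);


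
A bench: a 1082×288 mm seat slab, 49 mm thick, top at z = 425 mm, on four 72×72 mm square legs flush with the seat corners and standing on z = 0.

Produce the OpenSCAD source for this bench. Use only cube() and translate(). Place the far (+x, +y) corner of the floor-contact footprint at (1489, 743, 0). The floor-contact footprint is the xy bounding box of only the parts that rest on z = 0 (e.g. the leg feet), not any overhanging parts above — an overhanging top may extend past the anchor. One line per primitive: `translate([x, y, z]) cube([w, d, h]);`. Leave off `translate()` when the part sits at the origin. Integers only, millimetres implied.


// leg_h = 425 − 49 = 376
translate([407, 455, 376]) cube([1082, 288, 49]);
translate([407, 455, 0]) cube([72, 72, 376]);
translate([407, 671, 0]) cube([72, 72, 376]);
translate([1417, 455, 0]) cube([72, 72, 376]);
translate([1417, 671, 0]) cube([72, 72, 376]);


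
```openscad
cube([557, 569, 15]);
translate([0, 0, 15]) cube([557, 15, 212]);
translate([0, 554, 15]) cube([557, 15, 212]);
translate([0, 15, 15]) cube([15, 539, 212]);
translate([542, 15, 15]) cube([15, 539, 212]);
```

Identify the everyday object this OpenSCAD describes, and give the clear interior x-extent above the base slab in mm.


An open box. The internal width is 527 mm.

A 557×569 base slab with four walls standing on it — an open box. The base is 557 mm wide and the walls are 15 mm thick, so the internal width is 557 − 2 × 15 = 527 mm.


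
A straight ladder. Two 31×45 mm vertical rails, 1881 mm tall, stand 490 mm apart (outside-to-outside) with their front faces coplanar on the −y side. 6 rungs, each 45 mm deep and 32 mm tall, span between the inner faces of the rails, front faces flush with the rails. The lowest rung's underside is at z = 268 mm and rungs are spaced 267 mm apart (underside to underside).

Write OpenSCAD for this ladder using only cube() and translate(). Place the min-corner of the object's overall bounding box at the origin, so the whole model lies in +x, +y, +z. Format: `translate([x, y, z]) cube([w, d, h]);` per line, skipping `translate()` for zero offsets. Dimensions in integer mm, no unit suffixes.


cube([31, 45, 1881]);
translate([459, 0, 0]) cube([31, 45, 1881]);
translate([31, 0, 268]) cube([428, 45, 32]);
translate([31, 0, 535]) cube([428, 45, 32]);
translate([31, 0, 802]) cube([428, 45, 32]);
translate([31, 0, 1069]) cube([428, 45, 32]);
translate([31, 0, 1336]) cube([428, 45, 32]);
translate([31, 0, 1603]) cube([428, 45, 32]);


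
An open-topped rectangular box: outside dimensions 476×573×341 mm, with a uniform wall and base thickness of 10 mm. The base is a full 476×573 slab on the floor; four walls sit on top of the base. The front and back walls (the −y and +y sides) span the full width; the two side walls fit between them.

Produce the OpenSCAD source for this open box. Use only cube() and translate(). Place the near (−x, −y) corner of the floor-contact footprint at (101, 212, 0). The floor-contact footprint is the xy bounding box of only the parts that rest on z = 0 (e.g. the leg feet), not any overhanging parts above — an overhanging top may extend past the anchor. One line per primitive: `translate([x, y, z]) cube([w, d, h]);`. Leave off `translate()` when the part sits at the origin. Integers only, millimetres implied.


translate([101, 212, 0]) cube([476, 573, 10]);
translate([101, 212, 10]) cube([476, 10, 331]);
translate([101, 775, 10]) cube([476, 10, 331]);
translate([101, 222, 10]) cube([10, 553, 331]);
translate([567, 222, 10]) cube([10, 553, 331]);


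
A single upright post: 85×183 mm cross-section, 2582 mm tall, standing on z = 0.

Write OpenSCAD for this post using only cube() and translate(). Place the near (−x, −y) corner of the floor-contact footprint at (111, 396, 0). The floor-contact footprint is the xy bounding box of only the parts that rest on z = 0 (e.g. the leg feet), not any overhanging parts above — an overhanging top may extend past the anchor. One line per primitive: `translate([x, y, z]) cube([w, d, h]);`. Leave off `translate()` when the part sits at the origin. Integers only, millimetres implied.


translate([111, 396, 0]) cube([85, 183, 2582]);
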